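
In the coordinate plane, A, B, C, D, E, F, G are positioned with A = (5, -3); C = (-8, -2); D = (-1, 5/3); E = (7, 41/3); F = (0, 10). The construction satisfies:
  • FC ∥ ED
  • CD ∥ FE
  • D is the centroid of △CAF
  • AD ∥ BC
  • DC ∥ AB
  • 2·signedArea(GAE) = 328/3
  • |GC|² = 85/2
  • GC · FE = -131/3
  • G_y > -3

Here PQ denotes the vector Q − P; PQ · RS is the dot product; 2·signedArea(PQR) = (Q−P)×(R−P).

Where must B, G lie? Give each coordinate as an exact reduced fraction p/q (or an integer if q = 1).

B = (-2, -20/3)
G = (-3/2, -5/2)

1. B_x = -2  [AD ∥ BC ∩ DC ∥ AB]
2. B_y = -20/3  [AD ∥ BC ∩ DC ∥ AB]
   → B = (-2, -20/3)
3. G_x = -3/2  [2·signedArea(GAE) = 328/3 ∩ GC · FE = -131/3]
4. G_y = -5/2  [2·signedArea(GAE) = 328/3 ∩ GC · FE = -131/3]
   → G = (-3/2, -5/2)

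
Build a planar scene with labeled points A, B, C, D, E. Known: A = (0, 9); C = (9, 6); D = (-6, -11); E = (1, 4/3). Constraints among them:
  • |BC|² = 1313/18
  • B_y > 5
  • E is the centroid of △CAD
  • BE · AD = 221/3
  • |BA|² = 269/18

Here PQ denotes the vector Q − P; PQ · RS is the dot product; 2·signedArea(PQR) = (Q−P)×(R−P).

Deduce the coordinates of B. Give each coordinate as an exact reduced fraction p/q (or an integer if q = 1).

1. B_x = 1/2  [line 6·x + 20·y + -319/3 = 0 ∩ |BC|² = 1313/18]
2. B_y = 31/6  [line 6·x + 20·y + -319/3 = 0 ∩ |BC|² = 1313/18]
   → B = (1/2, 31/6)

B = (1/2, 31/6)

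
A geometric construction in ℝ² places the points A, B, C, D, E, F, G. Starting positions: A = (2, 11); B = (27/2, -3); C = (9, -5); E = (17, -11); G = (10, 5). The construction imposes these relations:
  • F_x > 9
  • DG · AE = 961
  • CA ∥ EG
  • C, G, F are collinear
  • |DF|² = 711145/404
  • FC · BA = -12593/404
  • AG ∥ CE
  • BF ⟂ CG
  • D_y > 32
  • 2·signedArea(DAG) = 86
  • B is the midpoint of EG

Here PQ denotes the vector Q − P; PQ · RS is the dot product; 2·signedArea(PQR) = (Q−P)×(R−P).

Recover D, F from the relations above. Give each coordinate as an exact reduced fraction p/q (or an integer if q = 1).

1. D_x = -13  [DG · AE = 961 ∩ 2·signedArea(DAG) = 86]
2. D_y = 33  [DG · AE = 961 ∩ 2·signedArea(DAG) = 86]
   → D = (-13, 33)
3. F_x = 1867/202  [C, G, F are collinear ∩ BF ⟂ CG]
4. F_y = -260/101  [C, G, F are collinear ∩ BF ⟂ CG]
   → F = (1867/202, -260/101)

D = (-13, 33)
F = (1867/202, -260/101)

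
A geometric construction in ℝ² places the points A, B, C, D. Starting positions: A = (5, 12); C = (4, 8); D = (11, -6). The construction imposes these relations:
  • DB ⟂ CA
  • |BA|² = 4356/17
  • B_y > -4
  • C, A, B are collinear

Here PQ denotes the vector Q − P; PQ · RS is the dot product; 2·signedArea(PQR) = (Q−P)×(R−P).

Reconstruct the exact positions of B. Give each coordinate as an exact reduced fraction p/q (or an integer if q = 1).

B = (19/17, -60/17)

1. B_x = 19/17  [C, A, B are collinear ∩ DB ⟂ CA]
2. B_y = -60/17  [C, A, B are collinear ∩ DB ⟂ CA]
   → B = (19/17, -60/17)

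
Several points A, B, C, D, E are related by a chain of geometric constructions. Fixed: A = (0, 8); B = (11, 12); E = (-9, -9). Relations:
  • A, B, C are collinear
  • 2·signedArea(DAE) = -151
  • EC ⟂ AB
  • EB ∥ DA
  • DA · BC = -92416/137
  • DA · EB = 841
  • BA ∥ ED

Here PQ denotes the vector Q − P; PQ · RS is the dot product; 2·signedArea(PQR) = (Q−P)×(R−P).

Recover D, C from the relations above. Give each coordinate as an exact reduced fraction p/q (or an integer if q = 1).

1. D_x = -20  [EB ∥ DA ∩ BA ∥ ED]
2. D_y = -13  [EB ∥ DA ∩ BA ∥ ED]
   → D = (-20, -13)
3. C_x = -1837/137  [A, B, C are collinear ∩ EC ⟂ AB]
4. C_y = 428/137  [A, B, C are collinear ∩ EC ⟂ AB]
   → C = (-1837/137, 428/137)

C = (-1837/137, 428/137)
D = (-20, -13)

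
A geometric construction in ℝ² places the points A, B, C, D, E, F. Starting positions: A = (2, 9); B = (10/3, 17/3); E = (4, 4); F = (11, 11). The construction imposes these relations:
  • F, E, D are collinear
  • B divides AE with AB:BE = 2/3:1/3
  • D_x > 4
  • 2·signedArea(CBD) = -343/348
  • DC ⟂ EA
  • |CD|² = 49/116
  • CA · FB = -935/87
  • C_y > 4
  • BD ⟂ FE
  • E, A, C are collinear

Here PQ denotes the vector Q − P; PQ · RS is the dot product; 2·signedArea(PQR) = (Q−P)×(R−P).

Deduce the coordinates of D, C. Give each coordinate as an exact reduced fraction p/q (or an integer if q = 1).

1. D_x = 9/2  [F, E, D are collinear ∩ BD ⟂ FE]
2. D_y = 9/2  [F, E, D are collinear ∩ BD ⟂ FE]
   → D = (9/2, 9/2)
3. C_x = 113/29  [E, A, C are collinear ∩ DC ⟂ EA]
4. C_y = 247/58  [E, A, C are collinear ∩ DC ⟂ EA]
   → C = (113/29, 247/58)

C = (113/29, 247/58)
D = (9/2, 9/2)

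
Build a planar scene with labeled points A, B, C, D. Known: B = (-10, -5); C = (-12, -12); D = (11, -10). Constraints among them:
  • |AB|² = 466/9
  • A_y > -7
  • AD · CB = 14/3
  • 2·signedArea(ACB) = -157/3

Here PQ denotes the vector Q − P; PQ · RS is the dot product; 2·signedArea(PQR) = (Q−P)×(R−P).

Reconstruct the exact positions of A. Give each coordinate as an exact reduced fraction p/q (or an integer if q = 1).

1. A_x = -3  [2·signedArea(ACB) = -157/3 ∩ AD · CB = 14/3]
2. A_y = -20/3  [2·signedArea(ACB) = -157/3 ∩ AD · CB = 14/3]
   → A = (-3, -20/3)

A = (-3, -20/3)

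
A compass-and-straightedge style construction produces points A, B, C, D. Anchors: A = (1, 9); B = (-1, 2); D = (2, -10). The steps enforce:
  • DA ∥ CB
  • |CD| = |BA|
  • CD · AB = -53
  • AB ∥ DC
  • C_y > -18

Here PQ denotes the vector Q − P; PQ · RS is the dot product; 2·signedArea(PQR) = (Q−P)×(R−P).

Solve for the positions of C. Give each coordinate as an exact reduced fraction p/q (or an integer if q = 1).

1. C_x = 0  [DA ∥ CB ∩ AB ∥ DC]
2. C_y = -17  [DA ∥ CB ∩ AB ∥ DC]
   → C = (0, -17)

C = (0, -17)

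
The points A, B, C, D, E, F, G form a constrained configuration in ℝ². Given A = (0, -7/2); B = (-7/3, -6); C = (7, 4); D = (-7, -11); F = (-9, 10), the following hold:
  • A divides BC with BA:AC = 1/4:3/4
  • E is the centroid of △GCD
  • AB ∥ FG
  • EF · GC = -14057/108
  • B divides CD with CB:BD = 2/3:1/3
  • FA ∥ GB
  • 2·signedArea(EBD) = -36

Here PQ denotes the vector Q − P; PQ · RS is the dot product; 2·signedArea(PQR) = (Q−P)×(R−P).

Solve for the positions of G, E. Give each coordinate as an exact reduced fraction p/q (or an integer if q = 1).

E = (-34/9, 1/6)
G = (-34/3, 15/2)

1. G_x = -34/3  [FA ∥ GB ∩ AB ∥ FG]
2. G_y = 15/2  [FA ∥ GB ∩ AB ∥ FG]
   → G = (-34/3, 15/2)
3. E_x = -34/9  [E is the centroid of △GCD]
4. E_y = 1/6  [E is the centroid of △GCD]
   → E = (-34/9, 1/6)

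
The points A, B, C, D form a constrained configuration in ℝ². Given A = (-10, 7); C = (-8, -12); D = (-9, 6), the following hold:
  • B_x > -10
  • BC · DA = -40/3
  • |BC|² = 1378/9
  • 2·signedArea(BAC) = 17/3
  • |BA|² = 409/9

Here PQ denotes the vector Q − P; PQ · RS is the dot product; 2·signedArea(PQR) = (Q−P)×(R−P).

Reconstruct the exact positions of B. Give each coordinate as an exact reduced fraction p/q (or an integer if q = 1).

B = (-9, 1/3)

1. B_x = -9  [2·signedArea(BAC) = 17/3 ∩ BC · DA = -40/3]
2. B_y = 1/3  [2·signedArea(BAC) = 17/3 ∩ BC · DA = -40/3]
   → B = (-9, 1/3)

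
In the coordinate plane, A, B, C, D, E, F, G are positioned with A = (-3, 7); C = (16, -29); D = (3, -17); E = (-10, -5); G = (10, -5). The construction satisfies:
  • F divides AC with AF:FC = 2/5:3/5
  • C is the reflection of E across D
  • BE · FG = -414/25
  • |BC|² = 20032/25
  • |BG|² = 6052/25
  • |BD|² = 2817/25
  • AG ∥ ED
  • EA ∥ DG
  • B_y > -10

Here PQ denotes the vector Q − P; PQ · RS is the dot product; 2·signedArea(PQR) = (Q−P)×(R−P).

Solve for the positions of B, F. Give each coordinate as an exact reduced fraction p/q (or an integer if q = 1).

1. F_x = 23/5  [F divides AC with AF:FC = 2/5:3/5]
2. F_y = -37/5  [F divides AC with AF:FC = 2/5:3/5]
   → F = (23/5, -37/5)
3. B_x = -24/5  [line -27/5·x + -12/5·y + -1236/25 = 0 ∩ |BG|² = 6052/25]
4. B_y = -49/5  [line -27/5·x + -12/5·y + -1236/25 = 0 ∩ |BG|² = 6052/25]
   → B = (-24/5, -49/5)

B = (-24/5, -49/5)
F = (23/5, -37/5)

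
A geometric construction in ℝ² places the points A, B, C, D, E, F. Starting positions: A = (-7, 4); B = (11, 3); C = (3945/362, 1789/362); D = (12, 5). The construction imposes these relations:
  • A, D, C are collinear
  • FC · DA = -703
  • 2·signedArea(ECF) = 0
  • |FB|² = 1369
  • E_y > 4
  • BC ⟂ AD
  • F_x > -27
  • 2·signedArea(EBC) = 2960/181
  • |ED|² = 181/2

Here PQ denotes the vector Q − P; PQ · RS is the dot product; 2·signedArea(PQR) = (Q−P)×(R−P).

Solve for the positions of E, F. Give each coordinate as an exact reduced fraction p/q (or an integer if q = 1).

E = (5/2, 9/2)
F = (-26, 3)

1. E_x = 5/2  [line -703/362·x + -37/362·y + 962/181 = 0 ∩ |ED|² = 181/2]
2. E_y = 9/2  [line -703/362·x + -37/362·y + 962/181 = 0 ∩ |ED|² = 181/2]
   → E = (5/2, 9/2)
3. F_x = -26  [2·signedArea(ECF) = 0 ∩ FC · DA = -703]
4. F_y = 3  [2·signedArea(ECF) = 0 ∩ FC · DA = -703]
   → F = (-26, 3)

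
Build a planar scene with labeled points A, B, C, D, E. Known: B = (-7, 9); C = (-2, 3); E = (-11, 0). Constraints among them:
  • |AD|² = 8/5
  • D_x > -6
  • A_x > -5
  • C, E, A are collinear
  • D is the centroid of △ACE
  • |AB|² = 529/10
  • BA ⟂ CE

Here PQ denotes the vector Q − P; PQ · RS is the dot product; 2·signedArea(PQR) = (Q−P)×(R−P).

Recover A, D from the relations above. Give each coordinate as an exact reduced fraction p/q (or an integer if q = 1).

1. A_x = -47/10  [C, E, A are collinear ∩ BA ⟂ CE]
2. A_y = 21/10  [C, E, A are collinear ∩ BA ⟂ CE]
   → A = (-47/10, 21/10)
3. D_x = -59/10  [D is the centroid of △ACE]
4. D_y = 17/10  [D is the centroid of △ACE]
   → D = (-59/10, 17/10)

A = (-47/10, 21/10)
D = (-59/10, 17/10)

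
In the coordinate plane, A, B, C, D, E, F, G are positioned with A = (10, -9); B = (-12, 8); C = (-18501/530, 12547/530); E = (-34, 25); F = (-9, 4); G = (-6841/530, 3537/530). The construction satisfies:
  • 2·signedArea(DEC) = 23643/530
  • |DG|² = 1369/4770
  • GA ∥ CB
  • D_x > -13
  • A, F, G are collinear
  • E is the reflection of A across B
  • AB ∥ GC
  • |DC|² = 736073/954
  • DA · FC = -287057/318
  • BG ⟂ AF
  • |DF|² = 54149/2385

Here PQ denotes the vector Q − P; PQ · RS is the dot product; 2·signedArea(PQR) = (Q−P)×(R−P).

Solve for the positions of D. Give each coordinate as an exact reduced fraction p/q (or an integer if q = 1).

1. D_x = -10021/795  [2·signedArea(DEC) = 23643/530 ∩ DA · FC = -287057/318]
2. D_y = 5657/795  [2·signedArea(DEC) = 23643/530 ∩ DA · FC = -287057/318]
   → D = (-10021/795, 5657/795)

D = (-10021/795, 5657/795)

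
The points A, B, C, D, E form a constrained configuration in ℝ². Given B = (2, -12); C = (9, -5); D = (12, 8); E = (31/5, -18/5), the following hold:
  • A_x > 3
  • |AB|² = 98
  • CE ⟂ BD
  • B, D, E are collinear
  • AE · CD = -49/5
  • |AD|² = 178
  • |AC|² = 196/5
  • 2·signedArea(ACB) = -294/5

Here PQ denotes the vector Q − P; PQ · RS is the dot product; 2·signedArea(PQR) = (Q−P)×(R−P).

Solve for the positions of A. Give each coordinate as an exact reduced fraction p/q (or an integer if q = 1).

1. A_x = 17/5  [2·signedArea(ACB) = -294/5 ∩ AE · CD = -49/5]
2. A_y = -11/5  [2·signedArea(ACB) = -294/5 ∩ AE · CD = -49/5]
   → A = (17/5, -11/5)

A = (17/5, -11/5)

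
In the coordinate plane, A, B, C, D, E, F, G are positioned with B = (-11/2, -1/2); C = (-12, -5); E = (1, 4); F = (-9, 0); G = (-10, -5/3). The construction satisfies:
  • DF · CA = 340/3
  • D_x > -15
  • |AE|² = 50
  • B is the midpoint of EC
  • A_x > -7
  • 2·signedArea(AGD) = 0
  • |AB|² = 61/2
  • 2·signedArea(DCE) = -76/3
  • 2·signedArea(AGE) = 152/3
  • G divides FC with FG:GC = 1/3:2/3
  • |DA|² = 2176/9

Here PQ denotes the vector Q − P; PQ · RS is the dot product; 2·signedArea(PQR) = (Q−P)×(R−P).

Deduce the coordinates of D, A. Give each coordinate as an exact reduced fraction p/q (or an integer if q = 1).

1. A_x = -6  [line -17/3·x + 11·y + -89 = 0 ∩ |AB|² = 61/2]
2. A_y = 5  [line -17/3·x + 11·y + -89 = 0 ∩ |AB|² = 61/2]
   → A = (-6, 5)
3. D_x = -14  [DF · CA = 340/3 ∩ 2·signedArea(AGD) = 0]
4. D_y = -25/3  [DF · CA = 340/3 ∩ 2·signedArea(AGD) = 0]
   → D = (-14, -25/3)

A = (-6, 5)
D = (-14, -25/3)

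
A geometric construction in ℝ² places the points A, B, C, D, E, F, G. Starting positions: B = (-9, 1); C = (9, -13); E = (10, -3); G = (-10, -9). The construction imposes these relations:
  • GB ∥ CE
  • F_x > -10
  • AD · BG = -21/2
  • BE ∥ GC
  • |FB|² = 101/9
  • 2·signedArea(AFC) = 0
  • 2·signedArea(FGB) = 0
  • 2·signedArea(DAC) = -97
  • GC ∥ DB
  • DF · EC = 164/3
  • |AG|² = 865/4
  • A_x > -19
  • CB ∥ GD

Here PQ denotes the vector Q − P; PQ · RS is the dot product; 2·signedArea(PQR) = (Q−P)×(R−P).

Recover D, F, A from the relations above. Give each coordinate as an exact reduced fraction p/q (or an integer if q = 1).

1. D_x = -28  [GC ∥ DB ∩ CB ∥ GD]
2. D_y = 5  [GC ∥ DB ∩ CB ∥ GD]
   → D = (-28, 5)
3. F_x = -28/3  [2·signedArea(FGB) = 0 ∩ DF · EC = 164/3]
4. F_y = -7/3  [2·signedArea(FGB) = 0 ∩ DF · EC = 164/3]
   → F = (-28/3, -7/3)
5. A_x = -37/2  [2·signedArea(AFC) = 0 ∩ AD · BG = -21/2]
6. A_y = 3  [2·signedArea(AFC) = 0 ∩ AD · BG = -21/2]
   → A = (-37/2, 3)

A = (-37/2, 3)
D = (-28, 5)
F = (-28/3, -7/3)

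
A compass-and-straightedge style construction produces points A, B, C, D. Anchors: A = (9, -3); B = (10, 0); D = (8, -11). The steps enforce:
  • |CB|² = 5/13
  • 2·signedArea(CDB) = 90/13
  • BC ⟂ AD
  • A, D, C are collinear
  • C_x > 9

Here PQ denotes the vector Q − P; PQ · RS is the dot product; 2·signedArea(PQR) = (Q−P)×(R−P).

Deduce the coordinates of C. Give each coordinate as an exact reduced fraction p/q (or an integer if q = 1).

1. C_x = 122/13  [A, D, C are collinear ∩ BC ⟂ AD]
2. C_y = 1/13  [A, D, C are collinear ∩ BC ⟂ AD]
   → C = (122/13, 1/13)

C = (122/13, 1/13)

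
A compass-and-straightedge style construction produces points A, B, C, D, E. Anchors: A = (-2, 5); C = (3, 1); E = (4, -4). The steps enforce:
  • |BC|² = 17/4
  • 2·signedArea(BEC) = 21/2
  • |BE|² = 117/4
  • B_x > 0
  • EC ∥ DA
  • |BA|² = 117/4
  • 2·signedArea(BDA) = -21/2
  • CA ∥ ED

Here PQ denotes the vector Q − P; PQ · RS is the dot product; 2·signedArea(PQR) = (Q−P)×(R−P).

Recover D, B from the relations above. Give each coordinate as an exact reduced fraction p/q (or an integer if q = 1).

B = (1, 1/2)
D = (-1, 0)

1. D_x = -1  [EC ∥ DA ∩ CA ∥ ED]
2. D_y = 0  [EC ∥ DA ∩ CA ∥ ED]
   → D = (-1, 0)
3. B_x = 1  [line -5·x + -1·y + 11/2 = 0 ∩ |BA|² = 117/4]
4. B_y = 1/2  [line -5·x + -1·y + 11/2 = 0 ∩ |BA|² = 117/4]
   → B = (1, 1/2)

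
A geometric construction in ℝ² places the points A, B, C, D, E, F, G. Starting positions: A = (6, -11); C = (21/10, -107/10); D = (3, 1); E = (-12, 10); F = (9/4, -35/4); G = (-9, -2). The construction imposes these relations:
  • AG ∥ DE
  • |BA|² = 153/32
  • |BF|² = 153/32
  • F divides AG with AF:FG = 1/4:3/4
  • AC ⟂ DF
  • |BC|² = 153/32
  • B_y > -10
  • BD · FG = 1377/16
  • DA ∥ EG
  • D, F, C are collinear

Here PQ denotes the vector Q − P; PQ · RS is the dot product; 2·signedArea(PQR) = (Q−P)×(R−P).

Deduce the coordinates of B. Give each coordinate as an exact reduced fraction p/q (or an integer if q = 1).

B = (33/8, -79/8)

1. B_x = 33/8  [line 45/4·x + -27/4·y + -1809/16 = 0 ∩ |BF|² = 153/32]
2. B_y = -79/8  [line 45/4·x + -27/4·y + -1809/16 = 0 ∩ |BF|² = 153/32]
   → B = (33/8, -79/8)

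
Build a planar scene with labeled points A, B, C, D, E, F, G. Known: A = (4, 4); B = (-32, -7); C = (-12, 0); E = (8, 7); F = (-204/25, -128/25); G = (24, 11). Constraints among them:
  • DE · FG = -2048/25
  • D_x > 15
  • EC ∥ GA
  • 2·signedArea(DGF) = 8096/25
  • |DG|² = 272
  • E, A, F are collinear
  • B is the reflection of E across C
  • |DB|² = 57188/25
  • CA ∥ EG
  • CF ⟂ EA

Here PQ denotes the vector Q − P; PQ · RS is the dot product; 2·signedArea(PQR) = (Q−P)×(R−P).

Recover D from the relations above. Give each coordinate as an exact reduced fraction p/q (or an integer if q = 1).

D = (392/25, -81/25)

1. D_x = 392/25  [DE · FG = -2048/25 ∩ 2·signedArea(DGF) = 8096/25]
2. D_y = -81/25  [DE · FG = -2048/25 ∩ 2·signedArea(DGF) = 8096/25]
   → D = (392/25, -81/25)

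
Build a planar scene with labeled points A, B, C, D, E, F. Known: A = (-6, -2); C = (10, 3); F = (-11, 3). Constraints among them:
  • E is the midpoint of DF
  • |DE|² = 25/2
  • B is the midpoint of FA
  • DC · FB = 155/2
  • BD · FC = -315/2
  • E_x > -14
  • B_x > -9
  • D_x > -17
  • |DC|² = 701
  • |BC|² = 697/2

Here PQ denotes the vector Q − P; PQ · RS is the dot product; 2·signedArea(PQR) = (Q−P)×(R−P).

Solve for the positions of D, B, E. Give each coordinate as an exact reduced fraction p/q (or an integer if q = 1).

B = (-17/2, 1/2)
D = (-16, 8)
E = (-27/2, 11/2)

1. B_x = -17/2  [B is the midpoint of FA]
2. B_y = 1/2  [B is the midpoint of FA]
   → B = (-17/2, 1/2)
3. D_x = -16  [DC · FB = 155/2 ∩ BD · FC = -315/2]
4. D_y = 8  [DC · FB = 155/2 ∩ BD · FC = -315/2]
   → D = (-16, 8)
5. E_x = -27/2  [E is the midpoint of DF]
6. E_y = 11/2  [E is the midpoint of DF]
   → E = (-27/2, 11/2)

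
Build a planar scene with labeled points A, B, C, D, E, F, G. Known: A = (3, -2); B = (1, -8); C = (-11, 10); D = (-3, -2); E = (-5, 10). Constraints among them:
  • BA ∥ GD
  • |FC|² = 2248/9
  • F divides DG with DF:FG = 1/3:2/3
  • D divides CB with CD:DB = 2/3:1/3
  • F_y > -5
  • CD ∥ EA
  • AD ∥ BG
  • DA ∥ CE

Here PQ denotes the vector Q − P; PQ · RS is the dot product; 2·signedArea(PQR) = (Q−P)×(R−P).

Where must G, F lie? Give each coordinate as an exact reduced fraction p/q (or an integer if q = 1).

F = (-11/3, -4)
G = (-5, -8)

1. G_x = -5  [BA ∥ GD ∩ AD ∥ BG]
2. G_y = -8  [BA ∥ GD ∩ AD ∥ BG]
   → G = (-5, -8)
3. F_x = -11/3  [F divides DG with DF:FG = 1/3:2/3]
4. F_y = -4  [F divides DG with DF:FG = 1/3:2/3]
   → F = (-11/3, -4)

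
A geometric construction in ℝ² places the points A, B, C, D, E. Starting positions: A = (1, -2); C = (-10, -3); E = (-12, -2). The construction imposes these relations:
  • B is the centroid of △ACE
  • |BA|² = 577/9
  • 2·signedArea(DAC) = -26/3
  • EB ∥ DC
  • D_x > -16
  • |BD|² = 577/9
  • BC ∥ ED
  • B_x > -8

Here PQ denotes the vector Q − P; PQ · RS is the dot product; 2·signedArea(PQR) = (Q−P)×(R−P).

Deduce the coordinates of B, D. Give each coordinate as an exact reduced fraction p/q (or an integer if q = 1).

B = (-7, -7/3)
D = (-15, -8/3)

1. B_x = -7  [B is the centroid of △ACE]
2. B_y = -7/3  [B is the centroid of △ACE]
   → B = (-7, -7/3)
3. D_x = -15  [EB ∥ DC ∩ BC ∥ ED]
4. D_y = -8/3  [EB ∥ DC ∩ BC ∥ ED]
   → D = (-15, -8/3)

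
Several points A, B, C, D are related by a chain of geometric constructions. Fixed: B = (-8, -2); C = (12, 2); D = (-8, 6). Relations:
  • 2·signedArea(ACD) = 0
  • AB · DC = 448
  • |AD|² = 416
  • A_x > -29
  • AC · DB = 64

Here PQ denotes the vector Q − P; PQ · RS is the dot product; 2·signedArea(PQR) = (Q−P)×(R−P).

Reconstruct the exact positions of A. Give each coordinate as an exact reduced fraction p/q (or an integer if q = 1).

1. A_x = -28  [2·signedArea(ACD) = 0 ∩ AC · DB = 64]
2. A_y = 10  [2·signedArea(ACD) = 0 ∩ AC · DB = 64]
   → A = (-28, 10)

A = (-28, 10)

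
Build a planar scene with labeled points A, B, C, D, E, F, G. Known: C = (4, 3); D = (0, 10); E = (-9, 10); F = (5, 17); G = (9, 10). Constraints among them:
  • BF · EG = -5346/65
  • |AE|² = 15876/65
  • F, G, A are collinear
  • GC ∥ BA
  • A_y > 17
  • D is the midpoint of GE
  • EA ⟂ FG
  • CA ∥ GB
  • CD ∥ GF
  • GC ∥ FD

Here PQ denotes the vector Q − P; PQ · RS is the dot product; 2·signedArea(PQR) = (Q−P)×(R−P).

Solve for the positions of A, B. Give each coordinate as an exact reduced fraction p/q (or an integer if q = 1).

1. A_x = 297/65  [F, G, A are collinear ∩ EA ⟂ FG]
2. A_y = 1154/65  [F, G, A are collinear ∩ EA ⟂ FG]
   → A = (297/65, 1154/65)
3. B_x = 622/65  [GC ∥ BA ∩ CA ∥ GB]
4. B_y = 1609/65  [GC ∥ BA ∩ CA ∥ GB]
   → B = (622/65, 1609/65)

A = (297/65, 1154/65)
B = (622/65, 1609/65)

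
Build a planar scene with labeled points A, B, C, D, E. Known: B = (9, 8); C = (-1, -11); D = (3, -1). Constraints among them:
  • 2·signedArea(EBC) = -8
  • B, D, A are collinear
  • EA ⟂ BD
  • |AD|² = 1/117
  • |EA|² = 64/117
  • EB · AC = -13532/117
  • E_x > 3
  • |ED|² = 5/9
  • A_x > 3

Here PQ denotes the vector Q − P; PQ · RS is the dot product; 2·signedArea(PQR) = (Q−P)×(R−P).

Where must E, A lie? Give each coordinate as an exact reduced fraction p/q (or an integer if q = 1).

A = (119/39, -12/13)
E = (11/3, -4/3)

1. A_x = 119/39  [line 9·x + -6·y + -33 = 0 ∩ |AD|² = 1/117]
2. A_y = -12/13  [line 9·x + -6·y + -33 = 0 ∩ |AD|² = 1/117]
   → A = (119/39, -12/13)
3. E_x = 11/3  [EB · AC = -13532/117 ∩ EA ⟂ BD]
4. E_y = -4/3  [EB · AC = -13532/117 ∩ EA ⟂ BD]
   → E = (11/3, -4/3)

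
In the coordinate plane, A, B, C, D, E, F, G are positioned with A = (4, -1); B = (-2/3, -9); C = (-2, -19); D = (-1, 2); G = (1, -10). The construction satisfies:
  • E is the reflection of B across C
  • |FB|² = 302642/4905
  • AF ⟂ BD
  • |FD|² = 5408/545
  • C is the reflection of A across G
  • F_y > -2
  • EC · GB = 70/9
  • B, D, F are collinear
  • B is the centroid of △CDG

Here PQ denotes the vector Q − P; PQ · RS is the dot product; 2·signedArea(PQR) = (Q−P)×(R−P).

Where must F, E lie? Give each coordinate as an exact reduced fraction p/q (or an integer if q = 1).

E = (-10/3, -29)
F = (-493/545, -626/545)

1. F_x = -493/545  [B, D, F are collinear ∩ AF ⟂ BD]
2. F_y = -626/545  [B, D, F are collinear ∩ AF ⟂ BD]
   → F = (-493/545, -626/545)
3. E_x = -10/3  [E is the reflection of B across C]
4. E_y = -29  [E is the reflection of B across C]
   → E = (-10/3, -29)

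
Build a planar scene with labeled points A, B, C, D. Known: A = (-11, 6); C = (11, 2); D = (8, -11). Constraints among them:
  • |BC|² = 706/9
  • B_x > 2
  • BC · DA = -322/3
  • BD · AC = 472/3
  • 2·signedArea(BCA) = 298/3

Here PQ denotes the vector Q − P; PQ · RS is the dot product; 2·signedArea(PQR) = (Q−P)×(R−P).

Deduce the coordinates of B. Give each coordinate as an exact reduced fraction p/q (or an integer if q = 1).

1. B_x = 8/3  [2·signedArea(BCA) = 298/3 ∩ BD · AC = 472/3]
2. B_y = -1  [2·signedArea(BCA) = 298/3 ∩ BD · AC = 472/3]
   → B = (8/3, -1)

B = (8/3, -1)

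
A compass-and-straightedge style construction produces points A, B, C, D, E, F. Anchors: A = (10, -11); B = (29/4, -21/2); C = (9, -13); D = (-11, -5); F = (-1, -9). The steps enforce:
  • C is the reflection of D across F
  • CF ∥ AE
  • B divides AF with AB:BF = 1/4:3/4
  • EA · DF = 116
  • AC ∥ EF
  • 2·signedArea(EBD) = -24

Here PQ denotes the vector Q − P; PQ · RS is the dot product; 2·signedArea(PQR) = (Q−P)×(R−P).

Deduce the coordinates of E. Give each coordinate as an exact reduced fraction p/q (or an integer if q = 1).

1. E_x = 0  [AC ∥ EF ∩ CF ∥ AE]
2. E_y = -7  [AC ∥ EF ∩ CF ∥ AE]
   → E = (0, -7)

E = (0, -7)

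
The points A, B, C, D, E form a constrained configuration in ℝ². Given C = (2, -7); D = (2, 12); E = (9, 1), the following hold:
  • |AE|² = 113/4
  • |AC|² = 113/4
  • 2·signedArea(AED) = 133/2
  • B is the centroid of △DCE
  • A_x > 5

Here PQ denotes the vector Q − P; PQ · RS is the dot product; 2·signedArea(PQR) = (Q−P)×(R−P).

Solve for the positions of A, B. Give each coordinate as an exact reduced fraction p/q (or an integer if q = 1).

A = (11/2, -3)
B = (13/3, 2)

1. A_x = 11/2  [line -11·x + -7·y + 79/2 = 0 ∩ |AE|² = 113/4]
2. A_y = -3  [line -11·x + -7·y + 79/2 = 0 ∩ |AE|² = 113/4]
   → A = (11/2, -3)
3. B_x = 13/3  [B is the centroid of △DCE]
4. B_y = 2  [B is the centroid of △DCE]
   → B = (13/3, 2)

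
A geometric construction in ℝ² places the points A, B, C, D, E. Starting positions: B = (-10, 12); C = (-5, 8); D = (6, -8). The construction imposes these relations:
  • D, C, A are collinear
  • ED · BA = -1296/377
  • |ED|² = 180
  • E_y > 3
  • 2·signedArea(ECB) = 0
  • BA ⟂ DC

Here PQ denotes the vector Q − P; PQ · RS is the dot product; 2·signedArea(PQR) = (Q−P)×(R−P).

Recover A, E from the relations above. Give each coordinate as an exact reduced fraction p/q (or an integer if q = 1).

A = (-3194/377, 4920/377)
E = (0, 4)

1. A_x = -3194/377  [D, C, A are collinear ∩ BA ⟂ DC]
2. A_y = 4920/377  [D, C, A are collinear ∩ BA ⟂ DC]
   → A = (-3194/377, 4920/377)
3. E_x = 0  [2·signedArea(ECB) = 0 ∩ ED · BA = -1296/377]
4. E_y = 4  [2·signedArea(ECB) = 0 ∩ ED · BA = -1296/377]
   → E = (0, 4)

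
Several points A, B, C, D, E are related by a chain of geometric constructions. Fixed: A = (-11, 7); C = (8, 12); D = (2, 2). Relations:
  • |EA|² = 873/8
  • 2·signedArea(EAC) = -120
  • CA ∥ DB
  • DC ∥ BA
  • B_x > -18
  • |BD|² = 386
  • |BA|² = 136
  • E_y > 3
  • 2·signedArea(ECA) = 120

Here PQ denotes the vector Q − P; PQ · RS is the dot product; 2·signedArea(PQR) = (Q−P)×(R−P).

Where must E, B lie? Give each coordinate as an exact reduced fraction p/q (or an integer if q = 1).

1. E_x = -5/4  [line 5·x + -19·y + 68 = 0 ∩ |EA|² = 873/8]
2. E_y = 13/4  [line 5·x + -19·y + 68 = 0 ∩ |EA|² = 873/8]
   → E = (-5/4, 13/4)
3. B_x = -17  [DC ∥ BA ∩ CA ∥ DB]
4. B_y = -3  [DC ∥ BA ∩ CA ∥ DB]
   → B = (-17, -3)

B = (-17, -3)
E = (-5/4, 13/4)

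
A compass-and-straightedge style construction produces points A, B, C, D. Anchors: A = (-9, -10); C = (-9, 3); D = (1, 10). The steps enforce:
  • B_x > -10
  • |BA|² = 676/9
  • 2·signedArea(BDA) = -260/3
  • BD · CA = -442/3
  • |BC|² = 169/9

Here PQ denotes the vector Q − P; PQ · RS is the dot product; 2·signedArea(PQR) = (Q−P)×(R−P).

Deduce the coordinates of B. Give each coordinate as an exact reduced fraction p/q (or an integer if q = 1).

1. B_x = -9  [BD · CA = -442/3 ∩ 2·signedArea(BDA) = -260/3]
2. B_y = -4/3  [BD · CA = -442/3 ∩ 2·signedArea(BDA) = -260/3]
   → B = (-9, -4/3)

B = (-9, -4/3)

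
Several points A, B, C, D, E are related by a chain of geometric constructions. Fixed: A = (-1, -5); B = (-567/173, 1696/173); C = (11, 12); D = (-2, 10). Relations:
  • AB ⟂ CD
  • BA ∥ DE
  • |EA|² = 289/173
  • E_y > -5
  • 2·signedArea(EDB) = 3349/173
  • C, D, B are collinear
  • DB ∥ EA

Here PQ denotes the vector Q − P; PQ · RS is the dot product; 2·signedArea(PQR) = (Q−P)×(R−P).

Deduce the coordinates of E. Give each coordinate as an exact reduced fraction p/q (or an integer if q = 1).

1. E_x = 48/173  [DB ∥ EA ∩ BA ∥ DE]
2. E_y = -831/173  [DB ∥ EA ∩ BA ∥ DE]
   → E = (48/173, -831/173)

E = (48/173, -831/173)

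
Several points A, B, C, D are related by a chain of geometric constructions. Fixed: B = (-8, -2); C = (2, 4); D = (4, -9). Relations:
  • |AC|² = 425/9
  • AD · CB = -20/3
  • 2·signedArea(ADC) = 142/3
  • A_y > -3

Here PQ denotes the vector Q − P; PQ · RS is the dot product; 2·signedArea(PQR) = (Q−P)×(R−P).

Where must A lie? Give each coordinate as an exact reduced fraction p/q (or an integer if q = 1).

1. A_x = -2/3  [2·signedArea(ADC) = 142/3 ∩ AD · CB = -20/3]
2. A_y = -7/3  [2·signedArea(ADC) = 142/3 ∩ AD · CB = -20/3]
   → A = (-2/3, -7/3)

A = (-2/3, -7/3)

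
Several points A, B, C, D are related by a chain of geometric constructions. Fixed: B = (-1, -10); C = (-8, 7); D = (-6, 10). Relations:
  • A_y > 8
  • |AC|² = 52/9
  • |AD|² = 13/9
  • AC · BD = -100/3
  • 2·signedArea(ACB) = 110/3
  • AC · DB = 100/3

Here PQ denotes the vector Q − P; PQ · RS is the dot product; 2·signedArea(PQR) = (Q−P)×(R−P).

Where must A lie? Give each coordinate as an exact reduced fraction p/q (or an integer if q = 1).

1. A_x = -20/3  [AC · DB = 100/3 ∩ 2·signedArea(ACB) = 110/3]
2. A_y = 9  [AC · DB = 100/3 ∩ 2·signedArea(ACB) = 110/3]
   → A = (-20/3, 9)

A = (-20/3, 9)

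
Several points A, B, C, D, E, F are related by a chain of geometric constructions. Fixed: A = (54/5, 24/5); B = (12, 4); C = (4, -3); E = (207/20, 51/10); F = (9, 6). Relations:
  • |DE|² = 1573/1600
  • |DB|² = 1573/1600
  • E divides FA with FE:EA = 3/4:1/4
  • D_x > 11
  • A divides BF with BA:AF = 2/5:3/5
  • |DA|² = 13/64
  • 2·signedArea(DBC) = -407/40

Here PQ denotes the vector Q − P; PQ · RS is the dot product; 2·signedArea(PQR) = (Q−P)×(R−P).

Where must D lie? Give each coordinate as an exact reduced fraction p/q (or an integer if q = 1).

1. D_x = 447/40  [line 7·x + -8·y + -1673/40 = 0 ∩ |DE|² = 1573/1600]
2. D_y = 91/20  [line 7·x + -8·y + -1673/40 = 0 ∩ |DE|² = 1573/1600]
   → D = (447/40, 91/20)

D = (447/40, 91/20)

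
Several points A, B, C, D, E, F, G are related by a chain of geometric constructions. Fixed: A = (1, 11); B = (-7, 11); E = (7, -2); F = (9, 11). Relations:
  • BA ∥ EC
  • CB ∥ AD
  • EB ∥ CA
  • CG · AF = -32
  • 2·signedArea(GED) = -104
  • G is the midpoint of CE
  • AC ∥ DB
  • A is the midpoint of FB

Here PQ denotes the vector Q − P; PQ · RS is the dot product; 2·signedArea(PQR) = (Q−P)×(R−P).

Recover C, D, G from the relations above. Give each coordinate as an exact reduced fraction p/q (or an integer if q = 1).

1. C_x = 15  [EB ∥ CA ∩ BA ∥ EC]
2. C_y = -2  [EB ∥ CA ∩ BA ∥ EC]
   → C = (15, -2)
3. D_x = -21  [AC ∥ DB ∩ CB ∥ AD]
4. D_y = 24  [AC ∥ DB ∩ CB ∥ AD]
   → D = (-21, 24)
5. G_x = 11  [G is the midpoint of CE]
6. G_y = -2  [G is the midpoint of CE]
   → G = (11, -2)

C = (15, -2)
D = (-21, 24)
G = (11, -2)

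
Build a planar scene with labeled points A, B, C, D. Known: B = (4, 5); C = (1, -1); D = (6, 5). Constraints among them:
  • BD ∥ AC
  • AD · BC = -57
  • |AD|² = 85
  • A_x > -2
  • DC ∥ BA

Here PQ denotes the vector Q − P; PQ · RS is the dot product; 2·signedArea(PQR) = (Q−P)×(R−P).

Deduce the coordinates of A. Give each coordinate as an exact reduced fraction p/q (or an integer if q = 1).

1. A_x = -1  [BD ∥ AC ∩ DC ∥ BA]
2. A_y = -1  [BD ∥ AC ∩ DC ∥ BA]
   → A = (-1, -1)

A = (-1, -1)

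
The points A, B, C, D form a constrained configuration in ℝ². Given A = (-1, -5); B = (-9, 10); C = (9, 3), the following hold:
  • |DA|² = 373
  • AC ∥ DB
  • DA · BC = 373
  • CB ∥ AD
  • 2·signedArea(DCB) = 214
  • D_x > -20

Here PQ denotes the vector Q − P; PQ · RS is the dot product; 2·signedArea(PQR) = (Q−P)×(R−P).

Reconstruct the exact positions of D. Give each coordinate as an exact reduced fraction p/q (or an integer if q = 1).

D = (-19, 2)

1. D_x = -19  [AC ∥ DB ∩ CB ∥ AD]
2. D_y = 2  [AC ∥ DB ∩ CB ∥ AD]
   → D = (-19, 2)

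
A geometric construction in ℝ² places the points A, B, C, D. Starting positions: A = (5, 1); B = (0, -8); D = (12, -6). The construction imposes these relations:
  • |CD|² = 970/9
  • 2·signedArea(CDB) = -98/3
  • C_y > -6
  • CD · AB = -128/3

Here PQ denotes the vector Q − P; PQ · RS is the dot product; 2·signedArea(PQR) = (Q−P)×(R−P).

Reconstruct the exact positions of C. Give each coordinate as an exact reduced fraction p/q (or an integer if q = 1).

1. C_x = 5/3  [2·signedArea(CDB) = -98/3 ∩ CD · AB = -128/3]
2. C_y = -5  [2·signedArea(CDB) = -98/3 ∩ CD · AB = -128/3]
   → C = (5/3, -5)

C = (5/3, -5)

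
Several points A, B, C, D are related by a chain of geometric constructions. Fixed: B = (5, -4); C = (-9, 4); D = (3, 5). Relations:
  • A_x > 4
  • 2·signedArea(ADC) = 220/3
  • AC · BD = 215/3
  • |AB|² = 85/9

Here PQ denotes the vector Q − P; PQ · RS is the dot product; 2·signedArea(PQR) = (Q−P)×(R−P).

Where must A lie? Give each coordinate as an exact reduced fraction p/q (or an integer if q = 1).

1. A_x = 13/3  [2·signedArea(ADC) = 220/3 ∩ AC · BD = 215/3]
2. A_y = -1  [2·signedArea(ADC) = 220/3 ∩ AC · BD = 215/3]
   → A = (13/3, -1)

A = (13/3, -1)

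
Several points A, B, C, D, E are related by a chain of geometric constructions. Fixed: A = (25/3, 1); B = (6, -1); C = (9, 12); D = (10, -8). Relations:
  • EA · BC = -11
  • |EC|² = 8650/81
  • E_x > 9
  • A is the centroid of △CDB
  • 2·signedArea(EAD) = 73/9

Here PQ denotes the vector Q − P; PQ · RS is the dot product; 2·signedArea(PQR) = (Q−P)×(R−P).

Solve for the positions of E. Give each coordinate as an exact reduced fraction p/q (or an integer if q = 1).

1. E_x = 82/9  [2·signedArea(EAD) = 73/9 ∩ EA · BC = -11]
2. E_y = 5/3  [2·signedArea(EAD) = 73/9 ∩ EA · BC = -11]
   → E = (82/9, 5/3)

E = (82/9, 5/3)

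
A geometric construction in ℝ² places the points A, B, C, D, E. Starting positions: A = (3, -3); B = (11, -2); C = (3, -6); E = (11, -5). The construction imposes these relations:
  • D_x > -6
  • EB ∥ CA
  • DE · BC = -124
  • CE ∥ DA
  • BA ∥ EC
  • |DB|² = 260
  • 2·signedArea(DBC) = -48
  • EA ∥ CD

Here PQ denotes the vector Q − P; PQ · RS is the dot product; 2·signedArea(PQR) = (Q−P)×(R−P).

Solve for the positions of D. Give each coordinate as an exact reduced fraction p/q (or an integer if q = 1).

1. D_x = -5  [CE ∥ DA ∩ EA ∥ CD]
2. D_y = -4  [CE ∥ DA ∩ EA ∥ CD]
   → D = (-5, -4)

D = (-5, -4)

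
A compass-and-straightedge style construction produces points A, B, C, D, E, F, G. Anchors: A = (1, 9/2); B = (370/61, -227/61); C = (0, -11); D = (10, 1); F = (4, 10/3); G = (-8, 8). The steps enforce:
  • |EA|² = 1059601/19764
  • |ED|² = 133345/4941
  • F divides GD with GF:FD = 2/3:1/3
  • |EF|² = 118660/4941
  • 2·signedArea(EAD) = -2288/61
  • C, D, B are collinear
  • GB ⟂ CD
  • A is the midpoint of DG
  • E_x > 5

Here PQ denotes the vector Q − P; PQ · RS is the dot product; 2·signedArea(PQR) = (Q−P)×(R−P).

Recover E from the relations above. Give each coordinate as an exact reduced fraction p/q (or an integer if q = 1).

E = (328/61, -752/549)

1. E_x = 328/61  [line 7/2·x + 9·y + -396/61 = 0 ∩ |EA|² = 1059601/19764]
2. E_y = -752/549  [line 7/2·x + 9·y + -396/61 = 0 ∩ |EA|² = 1059601/19764]
   → E = (328/61, -752/549)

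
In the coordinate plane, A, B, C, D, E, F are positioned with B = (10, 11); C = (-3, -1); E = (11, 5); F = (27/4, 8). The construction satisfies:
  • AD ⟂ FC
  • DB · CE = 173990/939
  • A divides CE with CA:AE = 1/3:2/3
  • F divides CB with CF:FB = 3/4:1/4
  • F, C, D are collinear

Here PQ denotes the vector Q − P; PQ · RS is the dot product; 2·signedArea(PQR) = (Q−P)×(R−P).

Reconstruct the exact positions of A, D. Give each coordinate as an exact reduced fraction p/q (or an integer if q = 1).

1. A_x = 5/3  [A divides CE with CA:AE = 1/3:2/3]
2. A_y = 1  [A divides CE with CA:AE = 1/3:2/3]
   → A = (5/3, 1)
3. D_x = 485/939  [F, C, D are collinear ∩ AD ⟂ FC]
4. D_y = 703/313  [F, C, D are collinear ∩ AD ⟂ FC]
   → D = (485/939, 703/313)

A = (5/3, 1)
D = (485/939, 703/313)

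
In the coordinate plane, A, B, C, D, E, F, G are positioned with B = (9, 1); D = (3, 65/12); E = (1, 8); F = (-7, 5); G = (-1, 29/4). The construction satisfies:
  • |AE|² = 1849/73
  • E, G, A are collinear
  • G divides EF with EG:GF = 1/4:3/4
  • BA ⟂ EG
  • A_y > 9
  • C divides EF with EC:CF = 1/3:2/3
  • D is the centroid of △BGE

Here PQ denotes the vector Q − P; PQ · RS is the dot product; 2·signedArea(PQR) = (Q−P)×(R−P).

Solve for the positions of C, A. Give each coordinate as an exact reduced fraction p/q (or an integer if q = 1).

1. C_x = -5/3  [C divides EF with EC:CF = 1/3:2/3]
2. C_y = 7  [C divides EF with EC:CF = 1/3:2/3]
   → C = (-5/3, 7)
3. A_x = 417/73  [E, G, A are collinear ∩ BA ⟂ EG]
4. A_y = 713/73  [E, G, A are collinear ∩ BA ⟂ EG]
   → A = (417/73, 713/73)

A = (417/73, 713/73)
C = (-5/3, 7)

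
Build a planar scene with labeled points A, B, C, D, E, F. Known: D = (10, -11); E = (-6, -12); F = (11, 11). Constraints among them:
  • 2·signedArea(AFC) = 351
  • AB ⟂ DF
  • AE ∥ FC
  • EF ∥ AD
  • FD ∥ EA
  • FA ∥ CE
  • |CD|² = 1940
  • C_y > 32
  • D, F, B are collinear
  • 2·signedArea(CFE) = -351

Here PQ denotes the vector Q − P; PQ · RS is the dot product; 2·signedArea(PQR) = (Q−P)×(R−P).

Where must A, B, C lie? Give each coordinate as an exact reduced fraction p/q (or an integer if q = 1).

A = (-7, -34)
B = (4327/485, -16841/485)
C = (12, 33)

1. A_x = -7  [EF ∥ AD ∩ FD ∥ EA]
2. A_y = -34  [EF ∥ AD ∩ FD ∥ EA]
   → A = (-7, -34)
3. B_x = 4327/485  [D, F, B are collinear ∩ AB ⟂ DF]
4. B_y = -16841/485  [D, F, B are collinear ∩ AB ⟂ DF]
   → B = (4327/485, -16841/485)
5. C_x = 12  [FA ∥ CE ∩ AE ∥ FC]
6. C_y = 33  [FA ∥ CE ∩ AE ∥ FC]
   → C = (12, 33)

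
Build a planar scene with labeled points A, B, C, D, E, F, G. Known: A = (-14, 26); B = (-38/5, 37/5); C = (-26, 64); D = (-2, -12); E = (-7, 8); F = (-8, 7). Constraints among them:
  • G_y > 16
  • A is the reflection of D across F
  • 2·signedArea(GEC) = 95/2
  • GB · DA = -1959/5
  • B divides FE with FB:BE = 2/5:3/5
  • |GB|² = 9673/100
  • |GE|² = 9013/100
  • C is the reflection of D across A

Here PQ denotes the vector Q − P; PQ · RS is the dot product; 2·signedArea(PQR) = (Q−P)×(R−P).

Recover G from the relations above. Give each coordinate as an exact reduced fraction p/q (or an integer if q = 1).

G = (-54/5, 167/10)

1. G_x = -54/5  [2·signedArea(GEC) = 95/2 ∩ GB · DA = -1959/5]
2. G_y = 167/10  [2·signedArea(GEC) = 95/2 ∩ GB · DA = -1959/5]
   → G = (-54/5, 167/10)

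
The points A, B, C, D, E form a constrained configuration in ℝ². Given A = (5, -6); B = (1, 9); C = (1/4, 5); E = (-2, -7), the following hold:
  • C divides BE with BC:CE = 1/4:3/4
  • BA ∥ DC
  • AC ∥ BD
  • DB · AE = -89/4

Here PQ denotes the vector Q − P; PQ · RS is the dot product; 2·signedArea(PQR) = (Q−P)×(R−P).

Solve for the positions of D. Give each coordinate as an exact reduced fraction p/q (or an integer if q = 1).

1. D_x = -15/4  [BA ∥ DC ∩ AC ∥ BD]
2. D_y = 20  [BA ∥ DC ∩ AC ∥ BD]
   → D = (-15/4, 20)

D = (-15/4, 20)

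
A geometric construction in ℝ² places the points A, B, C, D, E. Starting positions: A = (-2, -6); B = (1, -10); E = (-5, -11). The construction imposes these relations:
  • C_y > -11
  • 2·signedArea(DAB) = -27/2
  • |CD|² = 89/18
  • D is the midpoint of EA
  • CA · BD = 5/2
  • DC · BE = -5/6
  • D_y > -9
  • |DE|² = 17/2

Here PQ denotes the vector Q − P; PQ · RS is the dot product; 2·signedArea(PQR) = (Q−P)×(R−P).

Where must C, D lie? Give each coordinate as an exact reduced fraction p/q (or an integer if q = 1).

C = (-3, -32/3)
D = (-7/2, -17/2)

1. D_x = -7/2  [D is the midpoint of EA]
2. D_y = -17/2  [D is the midpoint of EA]
   → D = (-7/2, -17/2)
3. C_x = -3  [CA · BD = 5/2 ∩ DC · BE = -5/6]
4. C_y = -32/3  [CA · BD = 5/2 ∩ DC · BE = -5/6]
   → C = (-3, -32/3)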